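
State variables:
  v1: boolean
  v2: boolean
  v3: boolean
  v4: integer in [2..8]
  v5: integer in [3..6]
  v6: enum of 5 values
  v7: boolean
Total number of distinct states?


State space = product of domain sizes of all variables.
Domain sizes:
  v1 (boolean): 2
  v2 (boolean): 2
  v3 (boolean): 2
  v4 (integer in [2..8]): 7
  v5 (integer in [3..6]): 4
  v6 (enum of 5 values): 5
  v7 (boolean): 2
Product = 2 * 2 * 2 * 7 * 4 * 5 * 2 = 2240

2240


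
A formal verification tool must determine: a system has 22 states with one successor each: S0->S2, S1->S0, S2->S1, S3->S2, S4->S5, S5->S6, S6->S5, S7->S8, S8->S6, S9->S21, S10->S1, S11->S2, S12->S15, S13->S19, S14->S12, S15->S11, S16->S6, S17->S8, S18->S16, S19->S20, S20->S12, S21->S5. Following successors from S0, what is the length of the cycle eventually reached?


Trace from S0 until a state repeats:
  S0 -> S2 -> S1 -> S0
S0 first seen at step 0, revisited at step 3.
Cycle length = 3 - 0 = 3

3


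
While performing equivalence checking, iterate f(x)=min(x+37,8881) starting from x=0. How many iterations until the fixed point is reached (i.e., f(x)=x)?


Step 1: x=0, cap=8881, increment=37
Step 2: x grows by 37 each step until capped at 8881; fixed point is x=8881
Step 3: iterations = ceil(8881/37) = 241

241


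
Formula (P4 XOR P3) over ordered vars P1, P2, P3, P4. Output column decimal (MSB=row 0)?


Formula: (P4 XOR P3) over P1, P2, P3, P4 (16 rows)
Evaluate each row (bits = P1,P2,P3,P4, MSB first):
  row 0 [0000]: (0 XOR 0) -> 0
  row 1 [0001]: (1 XOR 0) -> 1
  row 2 [0010]: (0 XOR 1) -> 1
  row 3 [0011]: (1 XOR 1) -> 0
  row 4 [0100]: (0 XOR 0) -> 0
  row 5 [0101]: (1 XOR 0) -> 1
  row 6 [0110]: (0 XOR 1) -> 1
  row 7 [0111]: (1 XOR 1) -> 0
  row 8 [1000]: (0 XOR 0) -> 0
  row 9 [1001]: (1 XOR 0) -> 1
  row 10 [1010]: (0 XOR 1) -> 1
  row 11 [1011]: (1 XOR 1) -> 0
  row 12 [1100]: (0 XOR 0) -> 0
  row 13 [1101]: (1 XOR 0) -> 1
  row 14 [1110]: (0 XOR 1) -> 1
  row 15 [1111]: (1 XOR 1) -> 0
Full result column, 4 rows per line (P1,P2 fixed per line; P3,P4 runs 00..11 left to right):
  rows 0-3 [P1,P2=00]: 0110  = hex 6
  rows 4-7 [P1,P2=01]: 0110  = hex 6
  rows 8-11 [P1,P2=10]: 0110  = hex 6
  rows 12-15 [P1,P2=11]: 0110  = hex 6
Output column (row 0 .. row 15) = 0110011001100110
Output column grouped in 4s = 0110 0110 0110 0110 = 0x6666
Convert to decimal digit by digit (value = value*16 + digit):
  6 -> 6
  6*16 + 6 = 102
  102*16 + 6 = 1638
  1638*16 + 6 = 26214
Decimal = 26214

26214


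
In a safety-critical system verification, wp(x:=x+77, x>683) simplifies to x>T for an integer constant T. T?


Formula: wp(x:=E, P) = P[E/x] (substitute E for x in postcondition)
Step 1: Postcondition: x>683
Step 2: Substitute x+77 for x: x+77>683
Step 3: Solve for x: x > 683-77 = 606

606


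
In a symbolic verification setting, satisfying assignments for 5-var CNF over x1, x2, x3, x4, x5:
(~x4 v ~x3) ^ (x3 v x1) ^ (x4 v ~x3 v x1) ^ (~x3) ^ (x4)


CNF with 5 clauses over 5 vars (32 assignments).
An assignment satisfies CNF iff every clause has >=1 true literal.
Check each row (bits = x1,x2,x3,x4,x5; clause T/F shown):
  row 0 [00000]: clauses=TFTTF -> 0
  row 1 [00001]: clauses=TFTTF -> 0
  row 2 [00010]: clauses=TFTTT -> 0
  row 3 [00011]: clauses=TFTTT -> 0
  row 4 [00100]: clauses=TTFFF -> 0
  row 5 [00101]: clauses=TTFFF -> 0
  row 6 [00110]: clauses=FTTFT -> 0
  row 7 [00111]: clauses=FTTFT -> 0
  row 8 [01000]: clauses=TFTTF -> 0
  row 9 [01001]: clauses=TFTTF -> 0
  row 10 [01010]: clauses=TFTTT -> 0
  row 11 [01011]: clauses=TFTTT -> 0
  row 12 [01100]: clauses=TTFFF -> 0
  row 13 [01101]: clauses=TTFFF -> 0
  row 14 [01110]: clauses=FTTFT -> 0
  row 15 [01111]: clauses=FTTFT -> 0
  row 16 [10000]: clauses=TTTTF -> 0
  row 17 [10001]: clauses=TTTTF -> 0
  row 18 [10010]: clauses=TTTTT -> 1
  row 19 [10011]: clauses=TTTTT -> 1
  row 20 [10100]: clauses=TTTFF -> 0
  row 21 [10101]: clauses=TTTFF -> 0
  row 22 [10110]: clauses=FTTFT -> 0
  row 23 [10111]: clauses=FTTFT -> 0
  row 24 [11000]: clauses=TTTTF -> 0
  row 25 [11001]: clauses=TTTTF -> 0
  row 26 [11010]: clauses=TTTTT -> 1
  row 27 [11011]: clauses=TTTTT -> 1
  row 28 [11100]: clauses=TTTFF -> 0
  row 29 [11101]: clauses=TTTFF -> 0
  row 30 [11110]: clauses=FTTFT -> 0
  row 31 [11111]: clauses=FTTFT -> 0
Full result column, 8 rows per line (x1,x2 fixed per line; x3,x4,x5 runs 000..111 left to right):
  rows 0-7 [x1,x2=00]: 00000000  (ones: 0)
  rows 8-15 [x1,x2=01]: 00000000  (ones: 0)
  rows 16-23 [x1,x2=10]: 00110000  (ones: 2)
  rows 24-31 [x1,x2=11]: 00110000  (ones: 2)
Satisfying assignments = 0+0+2+2 = 4

4


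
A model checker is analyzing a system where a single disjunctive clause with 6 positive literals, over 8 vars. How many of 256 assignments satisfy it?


Step 1: Total=2^8=256
Step 2: Unsat when all 6 false: 2^2=4
Step 3: Sat=256-4=252

252


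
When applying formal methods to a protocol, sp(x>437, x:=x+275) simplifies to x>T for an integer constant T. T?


Formula: sp(P, x:=E) = exists old_x. (x = E[old_x/x]) AND P[old_x/x] (old_x is the value of x before the assignment; eliminate old_x by solving x = E[old_x/x] for old_x)
Step 1: Precondition P: x>437, i.e. old_x > 437
Step 2: Assignment gives x = old_x + 275, so old_x = x - 275
Step 3: Substitute into P: x - 275 > 437
Step 4: Simplify: x > 437+275 = 712

712


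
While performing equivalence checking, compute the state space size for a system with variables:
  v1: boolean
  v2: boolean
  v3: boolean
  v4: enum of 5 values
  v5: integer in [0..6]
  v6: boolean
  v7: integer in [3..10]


State space = product of domain sizes of all variables.
Domain sizes:
  v1 (boolean): 2
  v2 (boolean): 2
  v3 (boolean): 2
  v4 (enum of 5 values): 5
  v5 (integer in [0..6]): 7
  v6 (boolean): 2
  v7 (integer in [3..10]): 8
Product = 2 * 2 * 2 * 5 * 7 * 2 * 8 = 4480

4480


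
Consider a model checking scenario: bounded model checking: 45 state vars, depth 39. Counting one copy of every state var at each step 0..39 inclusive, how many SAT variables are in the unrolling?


BMC unrolls to depth k, creating one copy of each state var for steps 0..k.
Step count = 39 + 1 = 40 (steps 0 through 39)
Vars per step = 45
Total = 45 * 40 = 1800

1800


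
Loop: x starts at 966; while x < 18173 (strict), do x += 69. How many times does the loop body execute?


Step 1: x goes from 966 toward 18173 by 69; the body runs while x<18173, so iterations = ceil((bound-start)/step)
Step 2: Distance=17207
Step 3: ceil(17207/69)=250

250


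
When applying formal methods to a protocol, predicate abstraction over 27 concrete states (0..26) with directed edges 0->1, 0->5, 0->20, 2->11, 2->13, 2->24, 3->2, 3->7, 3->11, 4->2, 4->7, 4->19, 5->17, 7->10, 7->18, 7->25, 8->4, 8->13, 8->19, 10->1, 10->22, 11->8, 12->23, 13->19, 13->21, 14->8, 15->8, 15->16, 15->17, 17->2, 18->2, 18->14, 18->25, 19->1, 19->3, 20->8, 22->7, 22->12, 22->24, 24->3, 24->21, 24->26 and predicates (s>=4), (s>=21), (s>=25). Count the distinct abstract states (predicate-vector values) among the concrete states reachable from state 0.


BFS from 0:
Concrete reachable: {0, 1, 2, 3, 4, 5, 7, 8, 10, 11, 12, 13, 14, 17, 18, 19, 20, 21, 22, 23, 24, 25, 26}
Abstract via predicates (s>=4), (s>=21), (s>=25):
  (0,0,0) <- {0, 1, 2, 3}
  (1,0,0) <- {4, 5, 7, 8, 10, 11, 12, 13, 14, 17, 18, 19, 20}
  (1,1,0) <- {21, 22, 23, 24}
  (1,1,1) <- {25, 26}
Distinct abstract states = 4

4


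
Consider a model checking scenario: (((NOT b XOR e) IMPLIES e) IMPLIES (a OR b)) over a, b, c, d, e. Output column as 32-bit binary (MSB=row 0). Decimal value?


Formula: (((NOT b XOR e) IMPLIES e) IMPLIES (a OR b)) over a, b, c, d, e (32 rows)
Evaluate each row (bits = a,b,c,d,e, MSB first):
  row 0 [00000]: (((NOT 0 XOR 0) IMPLIES 0) IMPLIES (0 OR 0)) -> 1
  row 1 [00001]: (((NOT 0 XOR 1) IMPLIES 1) IMPLIES (0 OR 0)) -> 0
  row 2 [00010]: (((NOT 0 XOR 0) IMPLIES 0) IMPLIES (0 OR 0)) -> 1
  row 3 [00011]: (((NOT 0 XOR 1) IMPLIES 1) IMPLIES (0 OR 0)) -> 0
  row 4 [00100]: (((NOT 0 XOR 0) IMPLIES 0) IMPLIES (0 OR 0)) -> 1
  row 5 [00101]: (((NOT 0 XOR 1) IMPLIES 1) IMPLIES (0 OR 0)) -> 0
  row 6 [00110]: (((NOT 0 XOR 0) IMPLIES 0) IMPLIES (0 OR 0)) -> 1
  row 7 [00111]: (((NOT 0 XOR 1) IMPLIES 1) IMPLIES (0 OR 0)) -> 0
  row 8 [01000]: (((NOT 1 XOR 0) IMPLIES 0) IMPLIES (0 OR 1)) -> 1
  row 9 [01001]: (((NOT 1 XOR 1) IMPLIES 1) IMPLIES (0 OR 1)) -> 1
  row 10 [01010]: (((NOT 1 XOR 0) IMPLIES 0) IMPLIES (0 OR 1)) -> 1
  row 11 [01011]: (((NOT 1 XOR 1) IMPLIES 1) IMPLIES (0 OR 1)) -> 1
  row 12 [01100]: (((NOT 1 XOR 0) IMPLIES 0) IMPLIES (0 OR 1)) -> 1
  row 13 [01101]: (((NOT 1 XOR 1) IMPLIES 1) IMPLIES (0 OR 1)) -> 1
  row 14 [01110]: (((NOT 1 XOR 0) IMPLIES 0) IMPLIES (0 OR 1)) -> 1
  row 15 [01111]: (((NOT 1 XOR 1) IMPLIES 1) IMPLIES (0 OR 1)) -> 1
  row 16 [10000]: (((NOT 0 XOR 0) IMPLIES 0) IMPLIES (1 OR 0)) -> 1
  row 17 [10001]: (((NOT 0 XOR 1) IMPLIES 1) IMPLIES (1 OR 0)) -> 1
  row 18 [10010]: (((NOT 0 XOR 0) IMPLIES 0) IMPLIES (1 OR 0)) -> 1
  row 19 [10011]: (((NOT 0 XOR 1) IMPLIES 1) IMPLIES (1 OR 0)) -> 1
  row 20 [10100]: (((NOT 0 XOR 0) IMPLIES 0) IMPLIES (1 OR 0)) -> 1
  row 21 [10101]: (((NOT 0 XOR 1) IMPLIES 1) IMPLIES (1 OR 0)) -> 1
  row 22 [10110]: (((NOT 0 XOR 0) IMPLIES 0) IMPLIES (1 OR 0)) -> 1
  row 23 [10111]: (((NOT 0 XOR 1) IMPLIES 1) IMPLIES (1 OR 0)) -> 1
  row 24 [11000]: (((NOT 1 XOR 0) IMPLIES 0) IMPLIES (1 OR 1)) -> 1
  row 25 [11001]: (((NOT 1 XOR 1) IMPLIES 1) IMPLIES (1 OR 1)) -> 1
  row 26 [11010]: (((NOT 1 XOR 0) IMPLIES 0) IMPLIES (1 OR 1)) -> 1
  row 27 [11011]: (((NOT 1 XOR 1) IMPLIES 1) IMPLIES (1 OR 1)) -> 1
  row 28 [11100]: (((NOT 1 XOR 0) IMPLIES 0) IMPLIES (1 OR 1)) -> 1
  row 29 [11101]: (((NOT 1 XOR 1) IMPLIES 1) IMPLIES (1 OR 1)) -> 1
  row 30 [11110]: (((NOT 1 XOR 0) IMPLIES 0) IMPLIES (1 OR 1)) -> 1
  row 31 [11111]: (((NOT 1 XOR 1) IMPLIES 1) IMPLIES (1 OR 1)) -> 1
Full result column, 4 rows per line (a,b,c fixed per line; d,e runs 00..11 left to right):
  rows 0-3 [a,b,c=000]: 1010  = hex A
  rows 4-7 [a,b,c=001]: 1010  = hex A
  rows 8-11 [a,b,c=010]: 1111  = hex F
  rows 12-15 [a,b,c=011]: 1111  = hex F
  rows 16-19 [a,b,c=100]: 1111  = hex F
  rows 20-23 [a,b,c=101]: 1111  = hex F
  rows 24-27 [a,b,c=110]: 1111  = hex F
  rows 28-31 [a,b,c=111]: 1111  = hex F
Output column (row 0 .. row 31) = 10101010111111111111111111111111
Output column grouped in 4s = 1010 1010 1111 1111 1111 1111 1111 1111 = 0xAAFFFFFF
Convert to decimal digit by digit (value = value*16 + digit):
  A -> 10
  10*16 + 10 (A) = 170
  170*16 + 15 (F) = 2735
  2735*16 + 15 (F) = 43775
  43775*16 + 15 (F) = 700415
  700415*16 + 15 (F) = 11206655
  11206655*16 + 15 (F) = 179306495
  179306495*16 + 15 (F) = 2868903935
Decimal = 2868903935

2868903935


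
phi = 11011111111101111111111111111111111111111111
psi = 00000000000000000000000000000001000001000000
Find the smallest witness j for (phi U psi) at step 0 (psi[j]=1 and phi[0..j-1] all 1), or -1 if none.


(phi U psi) at 0: need smallest j with psi[j]=1 and phi[i]=1 for all i in [0,j).
Scan from step 0:
  step 0: phi=1, psi=0 -> continue
  step 1: phi=1, psi=0 -> continue
  step 2: phi=0 -> phi-prefix broken from here
  step 31: psi=1 but phi already failed -> not a witness
  step 37: psi=1 but phi already failed -> not a witness
  end of trace: no witness -> -1
Witness step = -1

-1


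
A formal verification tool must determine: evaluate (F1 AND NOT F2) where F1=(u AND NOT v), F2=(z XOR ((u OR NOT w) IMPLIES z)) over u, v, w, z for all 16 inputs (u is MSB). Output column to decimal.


F1 = (u AND NOT v)
F2 = (z XOR ((u OR NOT w) IMPLIES z))
Counterexample to F1=>F2 is where F1=1 and F2=0.
Evaluate each row (bits = u,v,w,z, MSB first):
  row 0 [0000]: F1=0 F2=0 -> F1&~F2 -> 0
  row 1 [0001]: F1=0 F2=0 -> F1&~F2 -> 0
  row 2 [0010]: F1=0 F2=1 -> F1&~F2 -> 0
  row 3 [0011]: F1=0 F2=0 -> F1&~F2 -> 0
  row 4 [0100]: F1=0 F2=0 -> F1&~F2 -> 0
  row 5 [0101]: F1=0 F2=0 -> F1&~F2 -> 0
  row 6 [0110]: F1=0 F2=1 -> F1&~F2 -> 0
  row 7 [0111]: F1=0 F2=0 -> F1&~F2 -> 0
  row 8 [1000]: F1=1 F2=0 -> F1&~F2 -> 1
  row 9 [1001]: F1=1 F2=0 -> F1&~F2 -> 1
  row 10 [1010]: F1=1 F2=0 -> F1&~F2 -> 1
  row 11 [1011]: F1=1 F2=0 -> F1&~F2 -> 1
  row 12 [1100]: F1=0 F2=0 -> F1&~F2 -> 0
  row 13 [1101]: F1=0 F2=0 -> F1&~F2 -> 0
  row 14 [1110]: F1=0 F2=0 -> F1&~F2 -> 0
  row 15 [1111]: F1=0 F2=0 -> F1&~F2 -> 0
Full result column, 4 rows per line (u,v fixed per line; w,z runs 00..11 left to right):
  rows 0-3 [u,v=00]: 0000  = hex 0
  rows 4-7 [u,v=01]: 0000  = hex 0
  rows 8-11 [u,v=10]: 1111  = hex F
  rows 12-15 [u,v=11]: 0000  = hex 0
Counterexample vector (row 0 .. row 15) = 0000000011110000
Output column grouped in 4s = 0000 0000 1111 0000 = 0x00F0
Convert to decimal digit by digit (value = value*16 + digit):
  0 -> 0
  0*16 + 0 = 0
  0*16 + 15 (F) = 15
  15*16 + 0 = 240
Decimal = 240

240


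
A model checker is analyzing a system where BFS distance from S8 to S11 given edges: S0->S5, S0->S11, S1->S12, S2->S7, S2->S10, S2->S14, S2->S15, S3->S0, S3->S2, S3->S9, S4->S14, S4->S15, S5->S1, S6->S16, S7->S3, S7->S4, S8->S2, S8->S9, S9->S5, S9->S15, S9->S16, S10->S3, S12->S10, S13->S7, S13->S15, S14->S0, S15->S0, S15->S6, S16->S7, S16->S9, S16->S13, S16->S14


BFS layer-by-layer from S8:
  dist 0: {S8}
  dist 1: {S2, S9}
  dist 2: {S5, S7, S10, S14, S15, S16}
  dist 3: {S0, S1, S3, S4, S6, S13}
  dist 4: {S11, S12}
  -> S11 reached at distance 4
Shortest path length = 4

4


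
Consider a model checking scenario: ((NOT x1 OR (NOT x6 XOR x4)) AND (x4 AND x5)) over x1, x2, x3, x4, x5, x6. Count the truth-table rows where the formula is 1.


Formula: ((NOT x1 OR (NOT x6 XOR x4)) AND (x4 AND x5)) over 6 vars (64 rows)
Evaluate each row (x1, x2, x3, x4, x5, x6 as bits, MSB first):
  row 0 [000000]: ((NOT 0 OR (NOT 0 XOR 0)) AND (0 AND 0)) -> 0
  row 1 [000001]: ((NOT 0 OR (NOT 1 XOR 0)) AND (0 AND 0)) -> 0
  row 2 [000010]: ((NOT 0 OR (NOT 0 XOR 0)) AND (0 AND 1)) -> 0
  row 3 [000011]: ((NOT 0 OR (NOT 1 XOR 0)) AND (0 AND 1)) -> 0
  row 4 [000100]: ((NOT 0 OR (NOT 0 XOR 1)) AND (1 AND 0)) -> 0
  (every remaining row is evaluated the same way; all 64 results are listed next)
Full result column, 8 rows per line (x1,x2,x3 fixed per line; x4,x5,x6 runs 000..111 left to right):
  rows 0-7 [x1,x2,x3=000]: 00000011  (ones: 2)
  rows 8-15 [x1,x2,x3=001]: 00000011  (ones: 2)
  rows 16-23 [x1,x2,x3=010]: 00000011  (ones: 2)
  rows 24-31 [x1,x2,x3=011]: 00000011  (ones: 2)
  rows 32-39 [x1,x2,x3=100]: 00000001  (ones: 1)
  rows 40-47 [x1,x2,x3=101]: 00000001  (ones: 1)
  rows 48-55 [x1,x2,x3=110]: 00000001  (ones: 1)
  rows 56-63 [x1,x2,x3=111]: 00000001  (ones: 1)
Count of 1-rows = 2+2+2+2+1+1+1+1 = 12

12


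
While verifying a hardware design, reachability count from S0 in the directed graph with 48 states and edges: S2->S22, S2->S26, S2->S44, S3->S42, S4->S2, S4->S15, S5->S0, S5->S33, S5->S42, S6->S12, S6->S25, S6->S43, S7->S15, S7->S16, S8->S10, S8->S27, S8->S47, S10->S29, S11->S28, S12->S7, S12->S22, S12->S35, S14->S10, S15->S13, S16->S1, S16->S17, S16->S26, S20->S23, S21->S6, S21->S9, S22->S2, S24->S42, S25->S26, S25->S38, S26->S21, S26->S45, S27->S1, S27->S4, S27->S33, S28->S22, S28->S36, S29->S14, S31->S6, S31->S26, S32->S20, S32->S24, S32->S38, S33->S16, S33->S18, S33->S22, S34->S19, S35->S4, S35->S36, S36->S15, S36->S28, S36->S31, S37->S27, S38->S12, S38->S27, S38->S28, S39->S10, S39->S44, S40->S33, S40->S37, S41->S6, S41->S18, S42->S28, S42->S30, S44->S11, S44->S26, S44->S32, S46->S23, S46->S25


BFS from S0:
  layer 0: {S0}
Reachable set: {S0}
Count = 1

1


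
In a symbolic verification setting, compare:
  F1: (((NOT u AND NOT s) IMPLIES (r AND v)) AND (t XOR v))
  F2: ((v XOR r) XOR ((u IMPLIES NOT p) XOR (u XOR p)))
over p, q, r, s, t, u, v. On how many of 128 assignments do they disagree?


F1 = (((NOT u AND NOT s) IMPLIES (r AND v)) AND (t XOR v))
F2 = ((v XOR r) XOR ((u IMPLIES NOT p) XOR (u XOR p)))
Evaluate both on each of 128 rows (bits = p,q,r,s,t,u,v):
  row 0 [0000000]: F1=0 F2=1 (differ) -> 1
  row 1 [0000001]: F1=0 F2=0 -> 0
  row 2 [0000010]: F1=0 F2=0 -> 0
  row 3 [0000011]: F1=1 F2=1 -> 0
  row 4 [0000100]: F1=0 F2=1 (differ) -> 1
  (every remaining row is evaluated the same way; all 128 results are listed next)
Full result column, 8 rows per line (p,q,r,s fixed per line; t,u,v runs 000..111 left to right):
  rows 0-7 [p,q,r,s=0000]: 10001011  (ones: 4)
  rows 8-15 [p,q,r,s=0001]: 11000011  (ones: 4)
  rows 16-23 [p,q,r,s=0010]: 00110100  (ones: 3)
  rows 24-31 [p,q,r,s=0011]: 00111100  (ones: 4)
  rows 32-39 [p,q,r,s=0100]: 10001011  (ones: 4)
  rows 40-47 [p,q,r,s=0101]: 11000011  (ones: 4)
  rows 48-55 [p,q,r,s=0110]: 00110100  (ones: 3)
  rows 56-63 [p,q,r,s=0111]: 00111100  (ones: 4)
  rows 64-71 [p,q,r,s=1000]: 01000111  (ones: 4)
  rows 72-79 [p,q,r,s=1001]: 00001111  (ones: 4)
  rows 80-87 [p,q,r,s=1010]: 11111000  (ones: 5)
  rows 88-95 [p,q,r,s=1011]: 11110000  (ones: 4)
  rows 96-103 [p,q,r,s=1100]: 01000111  (ones: 4)
  rows 104-111 [p,q,r,s=1101]: 00001111  (ones: 4)
  rows 112-119 [p,q,r,s=1110]: 11111000  (ones: 5)
  rows 120-127 [p,q,r,s=1111]: 11110000  (ones: 4)
Disagreements = 4+4+3+4+4+4+3+4+4+4+5+4+4+4+5+4 = 64

64


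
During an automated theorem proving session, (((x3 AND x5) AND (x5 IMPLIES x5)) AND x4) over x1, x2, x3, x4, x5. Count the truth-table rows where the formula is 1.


Formula: (((x3 AND x5) AND (x5 IMPLIES x5)) AND x4) over 5 vars (32 rows)
Evaluate each row (x1, x2, x3, x4, x5 as bits, MSB first):
  row 0 [00000]: (((0 AND 0) AND (0 IMPLIES 0)) AND 0) -> 0
  row 1 [00001]: (((0 AND 1) AND (1 IMPLIES 1)) AND 0) -> 0
  row 2 [00010]: (((0 AND 0) AND (0 IMPLIES 0)) AND 1) -> 0
  row 3 [00011]: (((0 AND 1) AND (1 IMPLIES 1)) AND 1) -> 0
  row 4 [00100]: (((1 AND 0) AND (0 IMPLIES 0)) AND 0) -> 0
  row 5 [00101]: (((1 AND 1) AND (1 IMPLIES 1)) AND 0) -> 0
  row 6 [00110]: (((1 AND 0) AND (0 IMPLIES 0)) AND 1) -> 0
  row 7 [00111]: (((1 AND 1) AND (1 IMPLIES 1)) AND 1) -> 1
  row 8 [01000]: (((0 AND 0) AND (0 IMPLIES 0)) AND 0) -> 0
  row 9 [01001]: (((0 AND 1) AND (1 IMPLIES 1)) AND 0) -> 0
  row 10 [01010]: (((0 AND 0) AND (0 IMPLIES 0)) AND 1) -> 0
  row 11 [01011]: (((0 AND 1) AND (1 IMPLIES 1)) AND 1) -> 0
  row 12 [01100]: (((1 AND 0) AND (0 IMPLIES 0)) AND 0) -> 0
  row 13 [01101]: (((1 AND 1) AND (1 IMPLIES 1)) AND 0) -> 0
  row 14 [01110]: (((1 AND 0) AND (0 IMPLIES 0)) AND 1) -> 0
  row 15 [01111]: (((1 AND 1) AND (1 IMPLIES 1)) AND 1) -> 1
  row 16 [10000]: (((0 AND 0) AND (0 IMPLIES 0)) AND 0) -> 0
  row 17 [10001]: (((0 AND 1) AND (1 IMPLIES 1)) AND 0) -> 0
  row 18 [10010]: (((0 AND 0) AND (0 IMPLIES 0)) AND 1) -> 0
  row 19 [10011]: (((0 AND 1) AND (1 IMPLIES 1)) AND 1) -> 0
  row 20 [10100]: (((1 AND 0) AND (0 IMPLIES 0)) AND 0) -> 0
  row 21 [10101]: (((1 AND 1) AND (1 IMPLIES 1)) AND 0) -> 0
  row 22 [10110]: (((1 AND 0) AND (0 IMPLIES 0)) AND 1) -> 0
  row 23 [10111]: (((1 AND 1) AND (1 IMPLIES 1)) AND 1) -> 1
  row 24 [11000]: (((0 AND 0) AND (0 IMPLIES 0)) AND 0) -> 0
  row 25 [11001]: (((0 AND 1) AND (1 IMPLIES 1)) AND 0) -> 0
  row 26 [11010]: (((0 AND 0) AND (0 IMPLIES 0)) AND 1) -> 0
  row 27 [11011]: (((0 AND 1) AND (1 IMPLIES 1)) AND 1) -> 0
  row 28 [11100]: (((1 AND 0) AND (0 IMPLIES 0)) AND 0) -> 0
  row 29 [11101]: (((1 AND 1) AND (1 IMPLIES 1)) AND 0) -> 0
  row 30 [11110]: (((1 AND 0) AND (0 IMPLIES 0)) AND 1) -> 0
  row 31 [11111]: (((1 AND 1) AND (1 IMPLIES 1)) AND 1) -> 1
Full result column, 8 rows per line (x1,x2 fixed per line; x3,x4,x5 runs 000..111 left to right):
  rows 0-7 [x1,x2=00]: 00000001  (ones: 1)
  rows 8-15 [x1,x2=01]: 00000001  (ones: 1)
  rows 16-23 [x1,x2=10]: 00000001  (ones: 1)
  rows 24-31 [x1,x2=11]: 00000001  (ones: 1)
Count of 1-rows = 1+1+1+1 = 4

4


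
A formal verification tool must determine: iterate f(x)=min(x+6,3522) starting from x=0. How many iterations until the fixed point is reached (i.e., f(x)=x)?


Step 1: x=0, cap=3522, increment=6
Step 2: x grows by 6 each step until capped at 3522; fixed point is x=3522
Step 3: iterations = ceil(3522/6) = 587

587


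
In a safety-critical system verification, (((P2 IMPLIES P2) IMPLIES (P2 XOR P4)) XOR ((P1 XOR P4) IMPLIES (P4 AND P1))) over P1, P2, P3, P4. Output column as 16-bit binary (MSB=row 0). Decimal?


Formula: (((P2 IMPLIES P2) IMPLIES (P2 XOR P4)) XOR ((P1 XOR P4) IMPLIES (P4 AND P1))) over P1, P2, P3, P4 (16 rows)
Evaluate each row (bits = P1,P2,P3,P4, MSB first):
  row 0 [0000]: (((0 IMPLIES 0) IMPLIES (0 XOR 0)) XOR ((0 XOR 0) IMPLIES (0 AND 0))) -> 1
  row 1 [0001]: (((0 IMPLIES 0) IMPLIES (0 XOR 1)) XOR ((0 XOR 1) IMPLIES (1 AND 0))) -> 1
  row 2 [0010]: (((0 IMPLIES 0) IMPLIES (0 XOR 0)) XOR ((0 XOR 0) IMPLIES (0 AND 0))) -> 1
  row 3 [0011]: (((0 IMPLIES 0) IMPLIES (0 XOR 1)) XOR ((0 XOR 1) IMPLIES (1 AND 0))) -> 1
  row 4 [0100]: (((1 IMPLIES 1) IMPLIES (1 XOR 0)) XOR ((0 XOR 0) IMPLIES (0 AND 0))) -> 0
  row 5 [0101]: (((1 IMPLIES 1) IMPLIES (1 XOR 1)) XOR ((0 XOR 1) IMPLIES (1 AND 0))) -> 0
  row 6 [0110]: (((1 IMPLIES 1) IMPLIES (1 XOR 0)) XOR ((0 XOR 0) IMPLIES (0 AND 0))) -> 0
  row 7 [0111]: (((1 IMPLIES 1) IMPLIES (1 XOR 1)) XOR ((0 XOR 1) IMPLIES (1 AND 0))) -> 0
  row 8 [1000]: (((0 IMPLIES 0) IMPLIES (0 XOR 0)) XOR ((1 XOR 0) IMPLIES (0 AND 1))) -> 0
  row 9 [1001]: (((0 IMPLIES 0) IMPLIES (0 XOR 1)) XOR ((1 XOR 1) IMPLIES (1 AND 1))) -> 0
  row 10 [1010]: (((0 IMPLIES 0) IMPLIES (0 XOR 0)) XOR ((1 XOR 0) IMPLIES (0 AND 1))) -> 0
  row 11 [1011]: (((0 IMPLIES 0) IMPLIES (0 XOR 1)) XOR ((1 XOR 1) IMPLIES (1 AND 1))) -> 0
  row 12 [1100]: (((1 IMPLIES 1) IMPLIES (1 XOR 0)) XOR ((1 XOR 0) IMPLIES (0 AND 1))) -> 1
  row 13 [1101]: (((1 IMPLIES 1) IMPLIES (1 XOR 1)) XOR ((1 XOR 1) IMPLIES (1 AND 1))) -> 1
  row 14 [1110]: (((1 IMPLIES 1) IMPLIES (1 XOR 0)) XOR ((1 XOR 0) IMPLIES (0 AND 1))) -> 1
  row 15 [1111]: (((1 IMPLIES 1) IMPLIES (1 XOR 1)) XOR ((1 XOR 1) IMPLIES (1 AND 1))) -> 1
Full result column, 4 rows per line (P1,P2 fixed per line; P3,P4 runs 00..11 left to right):
  rows 0-3 [P1,P2=00]: 1111  = hex F
  rows 4-7 [P1,P2=01]: 0000  = hex 0
  rows 8-11 [P1,P2=10]: 0000  = hex 0
  rows 12-15 [P1,P2=11]: 1111  = hex F
Output column (row 0 .. row 15) = 1111000000001111
Output column grouped in 4s = 1111 0000 0000 1111 = 0xF00F
Convert to decimal digit by digit (value = value*16 + digit):
  F -> 15
  15*16 + 0 = 240
  240*16 + 0 = 3840
  3840*16 + 15 (F) = 61455
Decimal = 61455

61455


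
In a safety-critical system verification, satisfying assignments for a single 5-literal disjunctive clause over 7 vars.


Step 1: Total=2^7=128
Step 2: Unsat when all 5 false: 2^2=4
Step 3: Sat=128-4=124

124


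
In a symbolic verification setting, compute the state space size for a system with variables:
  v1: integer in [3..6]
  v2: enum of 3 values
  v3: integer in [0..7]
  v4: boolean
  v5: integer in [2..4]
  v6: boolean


State space = product of domain sizes of all variables.
Domain sizes:
  v1 (integer in [3..6]): 4
  v2 (enum of 3 values): 3
  v3 (integer in [0..7]): 8
  v4 (boolean): 2
  v5 (integer in [2..4]): 3
  v6 (boolean): 2
Product = 4 * 3 * 8 * 2 * 3 * 2 = 1152

1152


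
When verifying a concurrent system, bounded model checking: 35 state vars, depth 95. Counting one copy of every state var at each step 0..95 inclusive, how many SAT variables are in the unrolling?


BMC unrolls to depth k, creating one copy of each state var for steps 0..k.
Step count = 95 + 1 = 96 (steps 0 through 95)
Vars per step = 35
Total = 35 * 96 = 3360

3360


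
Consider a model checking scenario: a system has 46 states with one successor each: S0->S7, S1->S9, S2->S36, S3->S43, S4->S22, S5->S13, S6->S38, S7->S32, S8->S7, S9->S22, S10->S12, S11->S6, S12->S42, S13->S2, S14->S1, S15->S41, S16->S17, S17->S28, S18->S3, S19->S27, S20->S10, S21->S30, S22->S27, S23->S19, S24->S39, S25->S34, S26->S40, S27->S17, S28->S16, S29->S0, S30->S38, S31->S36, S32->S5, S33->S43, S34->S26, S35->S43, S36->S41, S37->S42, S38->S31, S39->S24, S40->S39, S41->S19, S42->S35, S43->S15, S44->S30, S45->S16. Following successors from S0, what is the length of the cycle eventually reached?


Trace from S0 until a state repeats:
  S0 -> S7 -> S32 -> S5 -> S13 -> S2 -> S36 -> S41 -> S19 -> S27 -> S17 -> S28 -> S16 -> S17
S17 first seen at step 10, revisited at step 13.
Cycle length = 13 - 10 = 3

3


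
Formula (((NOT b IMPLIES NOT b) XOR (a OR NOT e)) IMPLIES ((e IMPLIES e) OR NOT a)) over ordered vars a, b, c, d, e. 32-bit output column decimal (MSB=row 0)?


Formula: (((NOT b IMPLIES NOT b) XOR (a OR NOT e)) IMPLIES ((e IMPLIES e) OR NOT a)) over a, b, c, d, e (32 rows)
Evaluate each row (bits = a,b,c,d,e, MSB first):
  row 0 [00000]: (((NOT 0 IMPLIES NOT 0) XOR (0 OR NOT 0)) IMPLIES ((0 IMPLIES 0) OR NOT 0)) -> 1
  row 1 [00001]: (((NOT 0 IMPLIES NOT 0) XOR (0 OR NOT 1)) IMPLIES ((1 IMPLIES 1) OR NOT 0)) -> 1
  row 2 [00010]: (((NOT 0 IMPLIES NOT 0) XOR (0 OR NOT 0)) IMPLIES ((0 IMPLIES 0) OR NOT 0)) -> 1
  row 3 [00011]: (((NOT 0 IMPLIES NOT 0) XOR (0 OR NOT 1)) IMPLIES ((1 IMPLIES 1) OR NOT 0)) -> 1
  row 4 [00100]: (((NOT 0 IMPLIES NOT 0) XOR (0 OR NOT 0)) IMPLIES ((0 IMPLIES 0) OR NOT 0)) -> 1
  row 5 [00101]: (((NOT 0 IMPLIES NOT 0) XOR (0 OR NOT 1)) IMPLIES ((1 IMPLIES 1) OR NOT 0)) -> 1
  row 6 [00110]: (((NOT 0 IMPLIES NOT 0) XOR (0 OR NOT 0)) IMPLIES ((0 IMPLIES 0) OR NOT 0)) -> 1
  row 7 [00111]: (((NOT 0 IMPLIES NOT 0) XOR (0 OR NOT 1)) IMPLIES ((1 IMPLIES 1) OR NOT 0)) -> 1
  row 8 [01000]: (((NOT 1 IMPLIES NOT 1) XOR (0 OR NOT 0)) IMPLIES ((0 IMPLIES 0) OR NOT 0)) -> 1
  row 9 [01001]: (((NOT 1 IMPLIES NOT 1) XOR (0 OR NOT 1)) IMPLIES ((1 IMPLIES 1) OR NOT 0)) -> 1
  row 10 [01010]: (((NOT 1 IMPLIES NOT 1) XOR (0 OR NOT 0)) IMPLIES ((0 IMPLIES 0) OR NOT 0)) -> 1
  row 11 [01011]: (((NOT 1 IMPLIES NOT 1) XOR (0 OR NOT 1)) IMPLIES ((1 IMPLIES 1) OR NOT 0)) -> 1
  row 12 [01100]: (((NOT 1 IMPLIES NOT 1) XOR (0 OR NOT 0)) IMPLIES ((0 IMPLIES 0) OR NOT 0)) -> 1
  row 13 [01101]: (((NOT 1 IMPLIES NOT 1) XOR (0 OR NOT 1)) IMPLIES ((1 IMPLIES 1) OR NOT 0)) -> 1
  row 14 [01110]: (((NOT 1 IMPLIES NOT 1) XOR (0 OR NOT 0)) IMPLIES ((0 IMPLIES 0) OR NOT 0)) -> 1
  row 15 [01111]: (((NOT 1 IMPLIES NOT 1) XOR (0 OR NOT 1)) IMPLIES ((1 IMPLIES 1) OR NOT 0)) -> 1
  row 16 [10000]: (((NOT 0 IMPLIES NOT 0) XOR (1 OR NOT 0)) IMPLIES ((0 IMPLIES 0) OR NOT 1)) -> 1
  row 17 [10001]: (((NOT 0 IMPLIES NOT 0) XOR (1 OR NOT 1)) IMPLIES ((1 IMPLIES 1) OR NOT 1)) -> 1
  row 18 [10010]: (((NOT 0 IMPLIES NOT 0) XOR (1 OR NOT 0)) IMPLIES ((0 IMPLIES 0) OR NOT 1)) -> 1
  row 19 [10011]: (((NOT 0 IMPLIES NOT 0) XOR (1 OR NOT 1)) IMPLIES ((1 IMPLIES 1) OR NOT 1)) -> 1
  row 20 [10100]: (((NOT 0 IMPLIES NOT 0) XOR (1 OR NOT 0)) IMPLIES ((0 IMPLIES 0) OR NOT 1)) -> 1
  row 21 [10101]: (((NOT 0 IMPLIES NOT 0) XOR (1 OR NOT 1)) IMPLIES ((1 IMPLIES 1) OR NOT 1)) -> 1
  row 22 [10110]: (((NOT 0 IMPLIES NOT 0) XOR (1 OR NOT 0)) IMPLIES ((0 IMPLIES 0) OR NOT 1)) -> 1
  row 23 [10111]: (((NOT 0 IMPLIES NOT 0) XOR (1 OR NOT 1)) IMPLIES ((1 IMPLIES 1) OR NOT 1)) -> 1
  row 24 [11000]: (((NOT 1 IMPLIES NOT 1) XOR (1 OR NOT 0)) IMPLIES ((0 IMPLIES 0) OR NOT 1)) -> 1
  row 25 [11001]: (((NOT 1 IMPLIES NOT 1) XOR (1 OR NOT 1)) IMPLIES ((1 IMPLIES 1) OR NOT 1)) -> 1
  row 26 [11010]: (((NOT 1 IMPLIES NOT 1) XOR (1 OR NOT 0)) IMPLIES ((0 IMPLIES 0) OR NOT 1)) -> 1
  row 27 [11011]: (((NOT 1 IMPLIES NOT 1) XOR (1 OR NOT 1)) IMPLIES ((1 IMPLIES 1) OR NOT 1)) -> 1
  row 28 [11100]: (((NOT 1 IMPLIES NOT 1) XOR (1 OR NOT 0)) IMPLIES ((0 IMPLIES 0) OR NOT 1)) -> 1
  row 29 [11101]: (((NOT 1 IMPLIES NOT 1) XOR (1 OR NOT 1)) IMPLIES ((1 IMPLIES 1) OR NOT 1)) -> 1
  row 30 [11110]: (((NOT 1 IMPLIES NOT 1) XOR (1 OR NOT 0)) IMPLIES ((0 IMPLIES 0) OR NOT 1)) -> 1
  row 31 [11111]: (((NOT 1 IMPLIES NOT 1) XOR (1 OR NOT 1)) IMPLIES ((1 IMPLIES 1) OR NOT 1)) -> 1
Full result column, 4 rows per line (a,b,c fixed per line; d,e runs 00..11 left to right):
  rows 0-3 [a,b,c=000]: 1111  = hex F
  rows 4-7 [a,b,c=001]: 1111  = hex F
  rows 8-11 [a,b,c=010]: 1111  = hex F
  rows 12-15 [a,b,c=011]: 1111  = hex F
  rows 16-19 [a,b,c=100]: 1111  = hex F
  rows 20-23 [a,b,c=101]: 1111  = hex F
  rows 24-27 [a,b,c=110]: 1111  = hex F
  rows 28-31 [a,b,c=111]: 1111  = hex F
Output column (row 0 .. row 31) = 11111111111111111111111111111111
Output column grouped in 4s = 1111 1111 1111 1111 1111 1111 1111 1111 = 0xFFFFFFFF
Convert to decimal digit by digit (value = value*16 + digit):
  F -> 15
  15*16 + 15 (F) = 255
  255*16 + 15 (F) = 4095
  4095*16 + 15 (F) = 65535
  65535*16 + 15 (F) = 1048575
  1048575*16 + 15 (F) = 16777215
  16777215*16 + 15 (F) = 268435455
  268435455*16 + 15 (F) = 4294967295
Decimal = 4294967295

4294967295


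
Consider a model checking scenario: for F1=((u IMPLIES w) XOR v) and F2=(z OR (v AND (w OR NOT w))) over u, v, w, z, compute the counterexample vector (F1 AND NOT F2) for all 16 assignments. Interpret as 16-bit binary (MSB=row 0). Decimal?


F1 = ((u IMPLIES w) XOR v)
F2 = (z OR (v AND (w OR NOT w)))
Counterexample to F1=>F2 is where F1=1 and F2=0.
Evaluate each row (bits = u,v,w,z, MSB first):
  row 0 [0000]: F1=1 F2=0 -> F1&~F2 -> 1
  row 1 [0001]: F1=1 F2=1 -> F1&~F2 -> 0
  row 2 [0010]: F1=1 F2=0 -> F1&~F2 -> 1
  row 3 [0011]: F1=1 F2=1 -> F1&~F2 -> 0
  row 4 [0100]: F1=0 F2=1 -> F1&~F2 -> 0
  row 5 [0101]: F1=0 F2=1 -> F1&~F2 -> 0
  row 6 [0110]: F1=0 F2=1 -> F1&~F2 -> 0
  row 7 [0111]: F1=0 F2=1 -> F1&~F2 -> 0
  row 8 [1000]: F1=0 F2=0 -> F1&~F2 -> 0
  row 9 [1001]: F1=0 F2=1 -> F1&~F2 -> 0
  row 10 [1010]: F1=1 F2=0 -> F1&~F2 -> 1
  row 11 [1011]: F1=1 F2=1 -> F1&~F2 -> 0
  row 12 [1100]: F1=1 F2=1 -> F1&~F2 -> 0
  row 13 [1101]: F1=1 F2=1 -> F1&~F2 -> 0
  row 14 [1110]: F1=0 F2=1 -> F1&~F2 -> 0
  row 15 [1111]: F1=0 F2=1 -> F1&~F2 -> 0
Full result column, 4 rows per line (u,v fixed per line; w,z runs 00..11 left to right):
  rows 0-3 [u,v=00]: 1010  = hex A
  rows 4-7 [u,v=01]: 0000  = hex 0
  rows 8-11 [u,v=10]: 0010  = hex 2
  rows 12-15 [u,v=11]: 0000  = hex 0
Counterexample vector (row 0 .. row 15) = 1010000000100000
Output column grouped in 4s = 1010 0000 0010 0000 = 0xA020
Convert to decimal digit by digit (value = value*16 + digit):
  A -> 10
  10*16 + 0 = 160
  160*16 + 2 = 2562
  2562*16 + 0 = 40992
Decimal = 40992

40992


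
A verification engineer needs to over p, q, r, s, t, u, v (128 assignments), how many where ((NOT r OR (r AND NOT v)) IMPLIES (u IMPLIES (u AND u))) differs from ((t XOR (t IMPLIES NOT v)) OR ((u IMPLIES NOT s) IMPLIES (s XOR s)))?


F1 = ((NOT r OR (r AND NOT v)) IMPLIES (u IMPLIES (u AND u)))
F2 = ((t XOR (t IMPLIES NOT v)) OR ((u IMPLIES NOT s) IMPLIES (s XOR s)))
Evaluate both on each of 128 rows (bits = p,q,r,s,t,u,v):
  row 0 [0000000]: F1=1 F2=1 -> 0
  row 1 [0000001]: F1=1 F2=1 -> 0
  row 2 [0000010]: F1=1 F2=1 -> 0
  row 3 [0000011]: F1=1 F2=1 -> 0
  row 4 [0000100]: F1=1 F2=0 (differ) -> 1
  (every remaining row is evaluated the same way; all 128 results are listed next)
Full result column, 8 rows per line (p,q,r,s fixed per line; t,u,v runs 000..111 left to right):
  rows 0-7 [p,q,r,s=0000]: 00001010  (ones: 2)
  rows 8-15 [p,q,r,s=0001]: 00001000  (ones: 1)
  rows 16-23 [p,q,r,s=0010]: 00001010  (ones: 2)
  rows 24-31 [p,q,r,s=0011]: 00001000  (ones: 1)
  rows 32-39 [p,q,r,s=0100]: 00001010  (ones: 2)
  rows 40-47 [p,q,r,s=0101]: 00001000  (ones: 1)
  rows 48-55 [p,q,r,s=0110]: 00001010  (ones: 2)
  rows 56-63 [p,q,r,s=0111]: 00001000  (ones: 1)
  rows 64-71 [p,q,r,s=1000]: 00001010  (ones: 2)
  rows 72-79 [p,q,r,s=1001]: 00001000  (ones: 1)
  rows 80-87 [p,q,r,s=1010]: 00001010  (ones: 2)
  rows 88-95 [p,q,r,s=1011]: 00001000  (ones: 1)
  rows 96-103 [p,q,r,s=1100]: 00001010  (ones: 2)
  rows 104-111 [p,q,r,s=1101]: 00001000  (ones: 1)
  rows 112-119 [p,q,r,s=1110]: 00001010  (ones: 2)
  rows 120-127 [p,q,r,s=1111]: 00001000  (ones: 1)
Disagreements = 2+1+2+1+2+1+2+1+2+1+2+1+2+1+2+1 = 24

24


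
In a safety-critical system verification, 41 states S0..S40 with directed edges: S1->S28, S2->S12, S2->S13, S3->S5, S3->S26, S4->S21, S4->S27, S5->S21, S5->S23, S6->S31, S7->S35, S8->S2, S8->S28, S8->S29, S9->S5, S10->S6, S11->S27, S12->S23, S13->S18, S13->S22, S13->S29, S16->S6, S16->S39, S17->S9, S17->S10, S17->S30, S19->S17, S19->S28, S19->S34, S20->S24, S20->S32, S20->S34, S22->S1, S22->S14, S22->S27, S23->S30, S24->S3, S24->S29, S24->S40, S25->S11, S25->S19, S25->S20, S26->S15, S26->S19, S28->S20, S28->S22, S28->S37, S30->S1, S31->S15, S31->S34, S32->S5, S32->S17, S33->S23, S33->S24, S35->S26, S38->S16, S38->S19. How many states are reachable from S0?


BFS from S0:
  layer 0: {S0}
Reachable set: {S0}
Count = 1

1


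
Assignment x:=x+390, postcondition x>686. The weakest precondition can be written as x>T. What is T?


Formula: wp(x:=E, P) = P[E/x] (substitute E for x in postcondition)
Step 1: Postcondition: x>686
Step 2: Substitute x+390 for x: x+390>686
Step 3: Solve for x: x > 686-390 = 296

296


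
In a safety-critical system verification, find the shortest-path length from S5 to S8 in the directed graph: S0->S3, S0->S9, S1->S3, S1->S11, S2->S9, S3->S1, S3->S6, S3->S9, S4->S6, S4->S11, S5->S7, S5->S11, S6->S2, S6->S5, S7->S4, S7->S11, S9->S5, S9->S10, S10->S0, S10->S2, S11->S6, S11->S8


BFS layer-by-layer from S5:
  dist 0: {S5}
  dist 1: {S7, S11}
  dist 2: {S4, S6, S8}
  -> S8 reached at distance 2
Shortest path length = 2

2


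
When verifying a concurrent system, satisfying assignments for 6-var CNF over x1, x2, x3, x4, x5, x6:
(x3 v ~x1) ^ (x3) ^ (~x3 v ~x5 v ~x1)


CNF with 3 clauses over 6 vars (64 assignments).
An assignment satisfies CNF iff every clause has >=1 true literal.
Check each row (bits = x1,x2,x3,x4,x5,x6; clause T/F shown):
  row 0 [000000]: clauses=TFT -> 0
  row 1 [000001]: clauses=TFT -> 0
  row 2 [000010]: clauses=TFT -> 0
  row 3 [000011]: clauses=TFT -> 0
  row 4 [000100]: clauses=TFT -> 0
  (every remaining row is evaluated the same way; all 64 results are listed next)
Full result column, 8 rows per line (x1,x2,x3 fixed per line; x4,x5,x6 runs 000..111 left to right):
  rows 0-7 [x1,x2,x3=000]: 00000000  (ones: 0)
  rows 8-15 [x1,x2,x3=001]: 11111111  (ones: 8)
  rows 16-23 [x1,x2,x3=010]: 00000000  (ones: 0)
  rows 24-31 [x1,x2,x3=011]: 11111111  (ones: 8)
  rows 32-39 [x1,x2,x3=100]: 00000000  (ones: 0)
  rows 40-47 [x1,x2,x3=101]: 11001100  (ones: 4)
  rows 48-55 [x1,x2,x3=110]: 00000000  (ones: 0)
  rows 56-63 [x1,x2,x3=111]: 11001100  (ones: 4)
Satisfying assignments = 0+8+0+8+0+4+0+4 = 24

24


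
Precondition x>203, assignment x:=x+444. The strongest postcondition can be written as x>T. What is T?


Formula: sp(P, x:=E) = exists old_x. (x = E[old_x/x]) AND P[old_x/x] (old_x is the value of x before the assignment; eliminate old_x by solving x = E[old_x/x] for old_x)
Step 1: Precondition P: x>203, i.e. old_x > 203
Step 2: Assignment gives x = old_x + 444, so old_x = x - 444
Step 3: Substitute into P: x - 444 > 203
Step 4: Simplify: x > 203+444 = 647

647


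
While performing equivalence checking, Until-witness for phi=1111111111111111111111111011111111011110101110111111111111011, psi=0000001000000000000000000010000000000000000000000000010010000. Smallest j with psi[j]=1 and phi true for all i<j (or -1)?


(phi U psi) at 0: need smallest j with psi[j]=1 and phi[i]=1 for all i in [0,j).
Scan from step 0:
  step 0: phi=1, psi=0 -> continue
  step 1: phi=1, psi=0 -> continue
  step 2: phi=1, psi=0 -> continue
  step 3: phi=1, psi=0 -> continue
  step 6: psi=1 and phi held for [0,6) -> witness found
Witness step = 6

6


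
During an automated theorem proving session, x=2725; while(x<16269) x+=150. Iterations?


Step 1: x goes from 2725 toward 16269 by 150; the body runs while x<16269, so iterations = ceil((bound-start)/step)
Step 2: Distance=13544
Step 3: ceil(13544/150)=91

91


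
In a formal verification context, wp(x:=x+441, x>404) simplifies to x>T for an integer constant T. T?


Formula: wp(x:=E, P) = P[E/x] (substitute E for x in postcondition)
Step 1: Postcondition: x>404
Step 2: Substitute x+441 for x: x+441>404
Step 3: Solve for x: x > 404-441 = -37

-37


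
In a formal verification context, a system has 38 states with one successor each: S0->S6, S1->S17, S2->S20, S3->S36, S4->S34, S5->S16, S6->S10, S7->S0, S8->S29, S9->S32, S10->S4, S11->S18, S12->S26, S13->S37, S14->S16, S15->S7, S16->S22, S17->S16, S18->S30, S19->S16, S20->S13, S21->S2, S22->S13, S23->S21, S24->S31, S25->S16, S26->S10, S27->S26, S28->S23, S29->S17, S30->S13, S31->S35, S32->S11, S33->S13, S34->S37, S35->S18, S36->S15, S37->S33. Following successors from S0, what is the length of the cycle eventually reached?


Trace from S0 until a state repeats:
  S0 -> S6 -> S10 -> S4 -> S34 -> S37 -> S33 -> S13 -> S37
S37 first seen at step 5, revisited at step 8.
Cycle length = 8 - 5 = 3

3


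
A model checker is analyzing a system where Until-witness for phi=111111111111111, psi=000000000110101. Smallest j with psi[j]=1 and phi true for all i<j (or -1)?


(phi U psi) at 0: need smallest j with psi[j]=1 and phi[i]=1 for all i in [0,j).
Scan from step 0:
  step 0: phi=1, psi=0 -> continue
  step 1: phi=1, psi=0 -> continue
  step 2: phi=1, psi=0 -> continue
  step 3: phi=1, psi=0 -> continue
  step 9: psi=1 and phi held for [0,9) -> witness found
Witness step = 9

9


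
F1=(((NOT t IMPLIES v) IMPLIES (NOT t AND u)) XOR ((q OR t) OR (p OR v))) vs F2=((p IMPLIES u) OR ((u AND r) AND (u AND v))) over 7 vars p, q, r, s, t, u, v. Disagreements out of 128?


F1 = (((NOT t IMPLIES v) IMPLIES (NOT t AND u)) XOR ((q OR t) OR (p OR v)))
F2 = ((p IMPLIES u) OR ((u AND r) AND (u AND v)))
Evaluate both on each of 128 rows (bits = p,q,r,s,t,u,v):
  row 0 [0000000]: F1=1 F2=1 -> 0
  row 1 [0000001]: F1=1 F2=1 -> 0
  row 2 [0000010]: F1=1 F2=1 -> 0
  row 3 [0000011]: F1=0 F2=1 (differ) -> 1
  row 4 [0000100]: F1=1 F2=1 -> 0
  (every remaining row is evaluated the same way; all 128 results are listed next)
Full result column, 8 rows per line (p,q,r,s fixed per line; t,u,v runs 000..111 left to right):
  rows 0-7 [p,q,r,s=0000]: 00010000  (ones: 1)
  rows 8-15 [p,q,r,s=0001]: 00010000  (ones: 1)
  rows 16-23 [p,q,r,s=0010]: 00010000  (ones: 1)
  rows 24-31 [p,q,r,s=0011]: 00010000  (ones: 1)
  rows 32-39 [p,q,r,s=0100]: 10110000  (ones: 3)
  rows 40-47 [p,q,r,s=0101]: 10110000  (ones: 3)
  rows 48-55 [p,q,r,s=0110]: 10110000  (ones: 3)
  rows 56-63 [p,q,r,s=0111]: 10110000  (ones: 3)
  rows 64-71 [p,q,r,s=1000]: 01111100  (ones: 5)
  rows 72-79 [p,q,r,s=1001]: 01111100  (ones: 5)
  rows 80-87 [p,q,r,s=1010]: 01111100  (ones: 5)
  rows 88-95 [p,q,r,s=1011]: 01111100  (ones: 5)
  rows 96-103 [p,q,r,s=1100]: 01111100  (ones: 5)
  rows 104-111 [p,q,r,s=1101]: 01111100  (ones: 5)
  rows 112-119 [p,q,r,s=1110]: 01111100  (ones: 5)
  rows 120-127 [p,q,r,s=1111]: 01111100  (ones: 5)
Disagreements = 1+1+1+1+3+3+3+3+5+5+5+5+5+5+5+5 = 56

56


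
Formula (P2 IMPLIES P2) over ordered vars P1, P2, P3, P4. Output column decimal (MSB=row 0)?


Formula: (P2 IMPLIES P2) over P1, P2, P3, P4 (16 rows)
Evaluate each row (bits = P1,P2,P3,P4, MSB first):
  row 0 [0000]: (0 IMPLIES 0) -> 1
  row 1 [0001]: (0 IMPLIES 0) -> 1
  row 2 [0010]: (0 IMPLIES 0) -> 1
  row 3 [0011]: (0 IMPLIES 0) -> 1
  row 4 [0100]: (1 IMPLIES 1) -> 1
  row 5 [0101]: (1 IMPLIES 1) -> 1
  row 6 [0110]: (1 IMPLIES 1) -> 1
  row 7 [0111]: (1 IMPLIES 1) -> 1
  row 8 [1000]: (0 IMPLIES 0) -> 1
  row 9 [1001]: (0 IMPLIES 0) -> 1
  row 10 [1010]: (0 IMPLIES 0) -> 1
  row 11 [1011]: (0 IMPLIES 0) -> 1
  row 12 [1100]: (1 IMPLIES 1) -> 1
  row 13 [1101]: (1 IMPLIES 1) -> 1
  row 14 [1110]: (1 IMPLIES 1) -> 1
  row 15 [1111]: (1 IMPLIES 1) -> 1
Full result column, 4 rows per line (P1,P2 fixed per line; P3,P4 runs 00..11 left to right):
  rows 0-3 [P1,P2=00]: 1111  = hex F
  rows 4-7 [P1,P2=01]: 1111  = hex F
  rows 8-11 [P1,P2=10]: 1111  = hex F
  rows 12-15 [P1,P2=11]: 1111  = hex F
Output column (row 0 .. row 15) = 1111111111111111
Output column grouped in 4s = 1111 1111 1111 1111 = 0xFFFF
Convert to decimal digit by digit (value = value*16 + digit):
  F -> 15
  15*16 + 15 (F) = 255
  255*16 + 15 (F) = 4095
  4095*16 + 15 (F) = 65535
Decimal = 65535

65535


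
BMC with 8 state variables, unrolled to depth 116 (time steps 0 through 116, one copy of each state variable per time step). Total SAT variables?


BMC unrolls to depth k, creating one copy of each state var for steps 0..k.
Step count = 116 + 1 = 117 (steps 0 through 116)
Vars per step = 8
Total = 8 * 117 = 936

936
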